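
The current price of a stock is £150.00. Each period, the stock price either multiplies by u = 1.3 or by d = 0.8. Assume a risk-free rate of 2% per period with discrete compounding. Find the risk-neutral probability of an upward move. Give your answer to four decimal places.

Risk-neutral probability p = (1 + 0.02 − 0.8)/(1.3 − 0.8) = 0.2200/0.5000 = 0.4400

p = 0.4400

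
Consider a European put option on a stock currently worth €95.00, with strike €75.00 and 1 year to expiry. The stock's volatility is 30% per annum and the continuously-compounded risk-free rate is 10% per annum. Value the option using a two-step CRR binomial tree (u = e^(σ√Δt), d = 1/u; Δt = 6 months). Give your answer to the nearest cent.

CRR parameters: u = e^(σ√Δt) = e^(0.3·√0.5) = 1.2363, d = 1/u = 0.8089
Per-period rate: rΔt = 0.1·0.5 = 0.05, so R = e^0.05 = 1.0513
Risk-neutral probability p = (e^0.05 − 0.8089)/(1.2363 − 0.8089) = 0.2424/0.4275 = 0.5671
Terminal stock prices: S_uu = 145.2, S_ud = 95, S_dd = 62.15
Terminal payoffs (K − S): max(-70.2, 0) = 0, max(-20, 0) = 0, max(12.85, 0) = 12.85
Node u (S = 117.4): V_u = e^(−0.05)·[0.5671·0.0000 + 0.4329·0.0000] = 0.0000
Node d (S = 76.84): V_d = e^(−0.05)·[0.5671·0.0000 + 0.4329·12.8461] = 5.2898
Node 0 (S = 95): V_0 = e^(−0.05)·[0.5671·0.0000 + 0.4329·5.2898] = 2.1782

€2.18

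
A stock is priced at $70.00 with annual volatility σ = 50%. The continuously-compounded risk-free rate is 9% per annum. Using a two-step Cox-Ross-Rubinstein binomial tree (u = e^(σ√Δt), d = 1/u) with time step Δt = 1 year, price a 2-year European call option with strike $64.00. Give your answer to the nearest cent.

$25.59

CRR parameters: u = e^(σ√Δt) = e^(0.5·√1) = 1.6487, d = 1/u = 0.6065
Per-period rate: rΔt = 0.09·1 = 0.09, so R = e^0.09 = 1.0942
Risk-neutral probability p = (e^0.09 − 0.6065)/(1.6487 − 0.6065) = 0.4876/1.0422 = 0.4679
Terminal stock prices: S_uu = 190.3, S_ud = 70, S_dd = 25.75
Terminal payoffs (S − K): max(126.3, 0) = 126.3, max(6, 0) = 6, max(-38.25, 0) = 0
Node u (S = 115.4): V_u = e^(−0.09)·[0.4679·126.2797 + 0.5321·6.0000] = 56.9189
Node d (S = 42.46): V_d = e^(−0.09)·[0.4679·6.0000 + 0.5321·0.0000] = 2.5658
Node 0 (S = 70): V_0 = e^(−0.09)·[0.4679·56.9189 + 0.5321·2.5658] = 25.5880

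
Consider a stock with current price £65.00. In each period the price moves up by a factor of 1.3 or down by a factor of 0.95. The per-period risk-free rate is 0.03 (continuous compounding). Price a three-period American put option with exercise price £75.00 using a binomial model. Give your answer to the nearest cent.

£10.00

Risk-neutral probability p = (e^0.03 − 0.95)/(1.3 − 0.95) = 0.0805/0.3500 = 0.2299
Terminal stock prices: S_uuu = 142.8, S_uud = 104.4, S_udd = 76.26, S_ddd = 55.73
Terminal payoffs (K − S): max(-67.81, 0) = 0, max(-29.36, 0) = 0, max(-1.261, 0) = 0, max(19.27, 0) = 19.27
Node uu (S = 109.9): continuation = e^(−0.03)·[0.2299·0.0000 + 0.7701·0.0000] = 0.0000; exercise value = 0.0000 ≤ continuation, so V_uu = 0.0000
Node ud (S = 80.27): continuation = e^(−0.03)·[0.2299·0.0000 + 0.7701·0.0000] = 0.0000; exercise value = 0.0000 ≤ continuation, so V_ud = 0.0000
Node dd (S = 58.66): continuation = e^(−0.03)·[0.2299·0.0000 + 0.7701·19.2706] = 14.4023; exercise value = 16.3375 > continuation, so V_dd = 16.3375 (exercise)
Node u (S = 84.5): continuation = e^(−0.03)·[0.2299·0.0000 + 0.7701·0.0000] = 0.0000; exercise value = 0.0000 ≤ continuation, so V_u = 0.0000
Node d (S = 61.75): continuation = e^(−0.03)·[0.2299·0.0000 + 0.7701·16.3375] = 12.2101; exercise value = 13.2500 > continuation, so V_d = 13.2500 (exercise)
Node 0 (S = 65): continuation = e^(−0.03)·[0.2299·0.0000 + 0.7701·13.2500] = 9.9026; exercise value = 10.0000 > continuation, so V_0 = 10.0000 (exercise)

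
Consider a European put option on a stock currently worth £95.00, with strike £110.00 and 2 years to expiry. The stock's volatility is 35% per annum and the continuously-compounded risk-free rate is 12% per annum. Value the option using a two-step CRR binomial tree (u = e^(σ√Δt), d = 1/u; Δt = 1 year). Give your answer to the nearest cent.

£13.93

CRR parameters: u = e^(σ√Δt) = e^(0.35·√1) = 1.4191, d = 1/u = 0.7047
Per-period rate: rΔt = 0.12·1 = 0.12, so R = e^0.12 = 1.1275
Risk-neutral probability p = (e^0.12 − 0.7047)/(1.4191 − 0.7047) = 0.4228/0.7144 = 0.5919
Terminal stock prices: S_uu = 191.3, S_ud = 95, S_dd = 47.18
Terminal payoffs (K − S): max(-81.31, 0) = 0, max(15, 0) = 15, max(62.82, 0) = 62.82
Node u (S = 134.8): V_u = e^(−0.12)·[0.5919·0.0000 + 0.4081·15.0000] = 5.4299
Node d (S = 66.95): V_d = e^(−0.12)·[0.5919·15.0000 + 0.4081·62.8244] = 30.6159
Node 0 (S = 95): V_0 = e^(−0.12)·[0.5919·5.4299 + 0.4081·30.6159] = 13.9330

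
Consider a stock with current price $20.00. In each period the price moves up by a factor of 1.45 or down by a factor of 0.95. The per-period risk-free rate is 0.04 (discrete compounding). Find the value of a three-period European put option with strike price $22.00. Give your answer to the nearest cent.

$2.38

Risk-neutral probability p = (1 + 0.04 − 0.95)/(1.45 − 0.95) = 0.0900/0.5000 = 0.1800
Terminal stock prices: S_uuu = 60.97, S_uud = 39.95, S_udd = 26.17, S_ddd = 17.15
Terminal payoffs (K − S): max(-38.97, 0) = 0, max(-17.95, 0) = 0, max(-4.172, 0) = 0, max(4.853, 0) = 4.853
Node uu (S = 42.05): V_uu = 1/1.04·[0.1800·0.0000 + 0.8200·0.0000] = 0.0000
Node ud (S = 27.55): V_ud = 1/1.04·[0.1800·0.0000 + 0.8200·0.0000] = 0.0000
Node dd (S = 18.05): V_dd = 1/1.04·[0.1800·0.0000 + 0.8200·4.8525] = 3.8260
Node u (S = 29): V_u = 1/1.04·[0.1800·0.0000 + 0.8200·0.0000] = 0.0000
Node d (S = 19): V_d = 1/1.04·[0.1800·0.0000 + 0.8200·3.8260] = 3.0167
Node 0 (S = 20): V_0 = 1/1.04·[0.1800·0.0000 + 0.8200·3.0167] = 2.3785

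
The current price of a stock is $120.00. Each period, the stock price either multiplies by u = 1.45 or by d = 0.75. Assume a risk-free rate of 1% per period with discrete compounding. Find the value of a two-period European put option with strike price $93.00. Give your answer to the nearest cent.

Risk-neutral probability p = (1 + 0.01 − 0.75)/(1.45 − 0.75) = 0.2600/0.7000 = 0.3714
Terminal stock prices: S_uu = 252.3, S_ud = 130.5, S_dd = 67.5
Terminal payoffs (K − S): max(-159.3, 0) = 0, max(-37.5, 0) = 0, max(25.5, 0) = 25.5
Node u (S = 174): V_u = 1/1.01·[0.3714·0.0000 + 0.6286·0.0000] = 0.0000
Node d (S = 90): V_d = 1/1.01·[0.3714·0.0000 + 0.6286·25.5000] = 15.8699
Node 0 (S = 120): V_0 = 1/1.01·[0.3714·0.0000 + 0.6286·15.8699] = 9.8766

$9.88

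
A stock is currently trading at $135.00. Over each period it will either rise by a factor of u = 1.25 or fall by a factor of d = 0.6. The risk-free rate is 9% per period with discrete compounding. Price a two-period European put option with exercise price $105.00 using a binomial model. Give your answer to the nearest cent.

$4.05

Risk-neutral probability p = (1 + 0.09 − 0.6)/(1.25 − 0.6) = 0.4900/0.6500 = 0.7538
Terminal stock prices: S_uu = 210.9, S_ud = 101.2, S_dd = 48.6
Terminal payoffs (K − S): max(-105.9, 0) = 0, max(3.75, 0) = 3.75, max(56.4, 0) = 56.4
Node u (S = 168.8): V_u = 1/1.09·[0.7538·0.0000 + 0.2462·3.7500] = 0.8469
Node d (S = 81): V_d = 1/1.09·[0.7538·3.7500 + 0.2462·56.4000] = 15.3303
Node 0 (S = 135): V_0 = 1/1.09·[0.7538·0.8469 + 0.2462·15.3303] = 4.0477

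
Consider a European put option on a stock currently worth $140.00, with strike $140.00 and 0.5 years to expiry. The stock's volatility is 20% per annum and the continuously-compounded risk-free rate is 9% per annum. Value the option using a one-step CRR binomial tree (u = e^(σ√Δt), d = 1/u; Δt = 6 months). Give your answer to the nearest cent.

$6.59

CRR parameters: u = e^(σ√Δt) = e^(0.2·√0.5) = 1.1519, d = 1/u = 0.8681
Per-period rate: rΔt = 0.09·0.5 = 0.045, so R = e^0.045 = 1.0460
Risk-neutral probability p = (e^0.045 − 0.8681)/(1.1519 − 0.8681) = 0.1779/0.2838 = 0.6269
Terminal stock prices: S_u = 161.3, S_d = 121.5
Terminal payoffs (K − S): max(-21.27, 0) = 0, max(18.46, 0) = 18.46
Node 0 (S = 140): V_0 = e^(−0.045)·[0.6269·0.0000 + 0.3731·18.4627] = 6.5854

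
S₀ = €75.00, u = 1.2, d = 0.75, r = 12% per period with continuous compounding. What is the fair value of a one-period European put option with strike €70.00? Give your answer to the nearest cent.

€1.96

Risk-neutral probability p = (e^0.12 − 0.75)/(1.2 − 0.75) = 0.3775/0.4500 = 0.8389
Terminal stock prices: S_u = 90, S_d = 56.25
Terminal payoffs (K − S): max(-20, 0) = 0, max(13.75, 0) = 13.75
Node 0 (S = 75): V_0 = e^(−0.12)·[0.8389·0.0000 + 0.1611·13.7500] = 1.9649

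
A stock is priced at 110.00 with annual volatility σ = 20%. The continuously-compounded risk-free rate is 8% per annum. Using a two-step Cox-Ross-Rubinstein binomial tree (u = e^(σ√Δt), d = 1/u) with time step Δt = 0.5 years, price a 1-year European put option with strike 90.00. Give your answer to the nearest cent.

1.00

CRR parameters: u = e^(σ√Δt) = e^(0.2·√0.5) = 1.1519, d = 1/u = 0.8681
Per-period rate: rΔt = 0.08·0.5 = 0.04, so R = e^0.04 = 1.0408
Risk-neutral probability p = (e^0.04 − 0.8681)/(1.1519 − 0.8681) = 0.1727/0.2838 = 0.6085
Terminal stock prices: S_uu = 146, S_ud = 110, S_dd = 82.9
Terminal payoffs (K − S): max(-55.96, 0) = 0, max(-20, 0) = 0, max(7.1, 0) = 7.1
Node u (S = 126.7): V_u = e^(−0.04)·[0.6085·0.0000 + 0.3915·0.0000] = 0.0000
Node d (S = 95.49): V_d = e^(−0.04)·[0.6085·0.0000 + 0.3915·7.0998] = 2.6705
Node 0 (S = 110): V_0 = e^(−0.04)·[0.6085·0.0000 + 0.3915·2.6705] = 1.0045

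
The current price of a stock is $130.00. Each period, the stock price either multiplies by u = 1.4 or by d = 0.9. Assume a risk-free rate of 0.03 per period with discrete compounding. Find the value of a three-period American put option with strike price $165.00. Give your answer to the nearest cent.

$36.78

Risk-neutral probability p = (1 + 0.03 − 0.9)/(1.4 − 0.9) = 0.1300/0.5000 = 0.2600
Terminal stock prices: S_uuu = 356.7, S_uud = 229.3, S_udd = 147.4, S_ddd = 94.77
Terminal payoffs (K − S): max(-191.7, 0) = 0, max(-64.32, 0) = 0, max(17.58, 0) = 17.58, max(70.23, 0) = 70.23
Node uu (S = 254.8): continuation = 1/1.03·[0.2600·0.0000 + 0.7400·0.0000] = 0.0000; exercise value = 0.0000 ≤ continuation, so V_uu = 0.0000
Node ud (S = 163.8): continuation = 1/1.03·[0.2600·0.0000 + 0.7400·17.5800] = 12.6303; exercise value = 1.2000 ≤ continuation, so V_ud = 12.6303
Node dd (S = 105.3): continuation = 1/1.03·[0.2600·17.5800 + 0.7400·70.2300] = 54.8942; exercise value = 59.7000 > continuation, so V_dd = 59.7000 (exercise)
Node u (S = 182): continuation = 1/1.03·[0.2600·0.0000 + 0.7400·12.6303] = 9.0742; exercise value = 0.0000 ≤ continuation, so V_u = 9.0742
Node d (S = 117): continuation = 1/1.03·[0.2600·12.6303 + 0.7400·59.7000] = 46.0795; exercise value = 48.0000 > continuation, so V_d = 48.0000 (exercise)
Node 0 (S = 130): continuation = 1/1.03·[0.2600·9.0742 + 0.7400·48.0000] = 36.7760; exercise value = 35.0000 ≤ continuation, so V_0 = 36.7760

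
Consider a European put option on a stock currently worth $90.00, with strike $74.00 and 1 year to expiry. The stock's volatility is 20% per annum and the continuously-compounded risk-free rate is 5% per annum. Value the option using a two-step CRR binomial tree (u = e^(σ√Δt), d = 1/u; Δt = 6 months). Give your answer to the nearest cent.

CRR parameters: u = e^(σ√Δt) = e^(0.2·√0.5) = 1.1519, d = 1/u = 0.8681
Per-period rate: rΔt = 0.05·0.5 = 0.025, so R = e^0.025 = 1.0253
Risk-neutral probability p = (e^0.025 − 0.8681)/(1.1519 − 0.8681) = 0.1572/0.2838 = 0.5539
Terminal stock prices: S_uu = 119.4, S_ud = 90, S_dd = 67.83
Terminal payoffs (K − S): max(-45.42, 0) = 0, max(-16, 0) = 0, max(6.173, 0) = 6.173
Node u (S = 103.7): V_u = e^(−0.025)·[0.5539·0.0000 + 0.4461·0.0000] = 0.0000
Node d (S = 78.13): V_d = e^(−0.025)·[0.5539·0.0000 + 0.4461·6.1726] = 2.6855
Node 0 (S = 90): V_0 = e^(−0.025)·[0.5539·0.0000 + 0.4461·2.6855] = 1.1684

$1.17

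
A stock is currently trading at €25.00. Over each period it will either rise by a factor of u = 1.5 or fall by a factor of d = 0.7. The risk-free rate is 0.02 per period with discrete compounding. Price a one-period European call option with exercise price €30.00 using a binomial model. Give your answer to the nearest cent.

Risk-neutral probability p = (1 + 0.02 − 0.7)/(1.5 − 0.7) = 0.3200/0.8000 = 0.4000
Terminal stock prices: S_u = 37.5, S_d = 17.5
Terminal payoffs (S − K): max(7.5, 0) = 7.5, max(-12.5, 0) = 0
Node 0 (S = 25): V_0 = 1/1.02·[0.4000·7.5000 + 0.6000·0.0000] = 2.9412

€2.94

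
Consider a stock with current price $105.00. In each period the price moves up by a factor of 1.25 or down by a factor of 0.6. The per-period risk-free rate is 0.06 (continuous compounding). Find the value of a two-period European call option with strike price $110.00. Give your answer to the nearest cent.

Risk-neutral probability p = (e^0.06 − 0.6)/(1.25 − 0.6) = 0.4618/0.6500 = 0.7105
Terminal stock prices: S_uu = 164.1, S_ud = 78.75, S_dd = 37.8
Terminal payoffs (S − K): max(54.06, 0) = 54.06, max(-31.25, 0) = 0, max(-72.2, 0) = 0
Node u (S = 131.2): V_u = e^(−0.06)·[0.7105·54.0625 + 0.2895·0.0000] = 36.1754
Node d (S = 63): V_d = e^(−0.06)·[0.7105·0.0000 + 0.2895·0.0000] = 0.0000
Node 0 (S = 105): V_0 = e^(−0.06)·[0.7105·36.1754 + 0.2895·0.0000] = 24.2064

$24.21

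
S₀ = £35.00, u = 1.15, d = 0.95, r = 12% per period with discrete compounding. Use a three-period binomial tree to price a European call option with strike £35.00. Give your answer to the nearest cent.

Risk-neutral probability p = (1 + 0.12 − 0.95)/(1.15 − 0.95) = 0.1700/0.2000 = 0.8500
Terminal stock prices: S_uuu = 53.23, S_uud = 43.97, S_udd = 36.33, S_ddd = 30.01
Terminal payoffs (S − K): max(18.23, 0) = 18.23, max(8.973, 0) = 8.973, max(1.326, 0) = 1.326, max(-4.992, 0) = 0
Node uu (S = 46.29): V_uu = 1/1.12·[0.8500·18.2306 + 0.1500·8.9731] = 15.0375
Node ud (S = 38.24): V_ud = 1/1.12·[0.8500·8.9731 + 0.1500·1.3256] = 6.9875
Node dd (S = 31.59): V_dd = 1/1.12·[0.8500·1.3256 + 0.1500·0.0000] = 1.0061
Node u (S = 40.25): V_u = 1/1.12·[0.8500·15.0375 + 0.1500·6.9875] = 12.3482
Node d (S = 33.25): V_d = 1/1.12·[0.8500·6.9875 + 0.1500·1.0061] = 5.4378
Node 0 (S = 35): V_0 = 1/1.12·[0.8500·12.3482 + 0.1500·5.4378] = 10.0997

£10.10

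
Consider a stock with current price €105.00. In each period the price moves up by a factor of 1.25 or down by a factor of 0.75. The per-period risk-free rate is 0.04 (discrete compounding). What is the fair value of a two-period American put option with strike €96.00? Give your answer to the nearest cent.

€6.97

Risk-neutral probability p = (1 + 0.04 − 0.75)/(1.25 − 0.75) = 0.2900/0.5000 = 0.5800
Terminal stock prices: S_uu = 164.1, S_ud = 98.44, S_dd = 59.06
Terminal payoffs (K − S): max(-68.06, 0) = 0, max(-2.438, 0) = 0, max(36.94, 0) = 36.94
Node u (S = 131.2): continuation = 1/1.04·[0.5800·0.0000 + 0.4200·0.0000] = 0.0000; exercise value = 0.0000 ≤ continuation, so V_u = 0.0000
Node d (S = 78.75): continuation = 1/1.04·[0.5800·0.0000 + 0.4200·36.9375] = 14.9171; exercise value = 17.2500 > continuation, so V_d = 17.2500 (exercise)
Node 0 (S = 105): continuation = 1/1.04·[0.5800·0.0000 + 0.4200·17.2500] = 6.9663; exercise value = 0.0000 ≤ continuation, so V_0 = 6.9663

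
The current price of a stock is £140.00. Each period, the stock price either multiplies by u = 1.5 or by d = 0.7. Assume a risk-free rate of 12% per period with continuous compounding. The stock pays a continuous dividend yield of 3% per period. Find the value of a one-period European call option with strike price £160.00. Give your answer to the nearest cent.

Per-period risk-free factor R = e^0.12 = 1.1275; dividend-adjusted growth = e^(0.12−0.03) = 1.0942.
Risk-neutral probability p = (1.0942 − 0.7)/(1.5 − 0.7) = 0.3942/0.8000 = 0.4927
Terminal stock prices: S_u = 210, S_d = 98
Terminal payoffs (S − K): max(50, 0) = 50, max(-62, 0) = 0
Node 0 (S = 140): V_0 = e^(−0.12)·[0.4927·50.0000 + 0.5073·0.0000] = 21.8501

£21.85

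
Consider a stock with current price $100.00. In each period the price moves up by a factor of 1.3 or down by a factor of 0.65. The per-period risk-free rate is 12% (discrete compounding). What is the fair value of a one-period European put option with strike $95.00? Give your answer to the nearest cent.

Risk-neutral probability p = (1 + 0.12 − 0.65)/(1.3 − 0.65) = 0.4700/0.6500 = 0.7231
Terminal stock prices: S_u = 130, S_d = 65
Terminal payoffs (K − S): max(-35, 0) = 0, max(30, 0) = 30
Node 0 (S = 100): V_0 = 1/1.12·[0.7231·0.0000 + 0.2769·30.0000] = 7.4176

$7.42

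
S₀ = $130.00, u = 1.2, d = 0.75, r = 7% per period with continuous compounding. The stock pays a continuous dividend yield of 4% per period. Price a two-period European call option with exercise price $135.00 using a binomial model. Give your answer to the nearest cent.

$17.63

Per-period risk-free factor R = e^0.07 = 1.0725; dividend-adjusted growth = e^(0.07−0.04) = 1.0305.
Risk-neutral probability p = (1.0305 − 0.75)/(1.2 − 0.75) = 0.2805/0.4500 = 0.6232
Terminal stock prices: S_uu = 187.2, S_ud = 117, S_dd = 73.12
Terminal payoffs (S − K): max(52.2, 0) = 52.2, max(-18, 0) = 0, max(-61.88, 0) = 0
Node u (S = 156): V_u = e^(−0.07)·[0.6232·52.2000 + 0.3768·0.0000] = 30.3333
Node d (S = 97.5): V_d = e^(−0.07)·[0.6232·0.0000 + 0.3768·0.0000] = 0.0000
Node 0 (S = 130): V_0 = e^(−0.07)·[0.6232·30.3333 + 0.3768·0.0000] = 17.6266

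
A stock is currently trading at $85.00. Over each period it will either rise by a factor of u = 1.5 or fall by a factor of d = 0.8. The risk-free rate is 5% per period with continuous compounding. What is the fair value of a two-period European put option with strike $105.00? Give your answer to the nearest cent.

Risk-neutral probability p = (e^0.05 − 0.8)/(1.5 − 0.8) = 0.2513/0.7000 = 0.3590
Terminal stock prices: S_uu = 191.2, S_ud = 102, S_dd = 54.4
Terminal payoffs (K − S): max(-86.25, 0) = 0, max(3, 0) = 3, max(50.6, 0) = 50.6
Node u (S = 127.5): V_u = e^(−0.05)·[0.3590·0.0000 + 0.6410·3.0000] = 1.8293
Node d (S = 68): V_d = e^(−0.05)·[0.3590·3.0000 + 0.6410·50.6000] = 31.8791
Node 0 (S = 85): V_0 = e^(−0.05)·[0.3590·1.8293 + 0.6410·31.8791] = 20.0638

$20.06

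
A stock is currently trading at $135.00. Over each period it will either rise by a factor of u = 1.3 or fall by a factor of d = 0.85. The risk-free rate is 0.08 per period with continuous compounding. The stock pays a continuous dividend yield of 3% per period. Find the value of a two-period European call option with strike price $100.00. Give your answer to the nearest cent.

Per-period risk-free factor R = e^0.08 = 1.0833; dividend-adjusted growth = e^(0.08−0.03) = 1.0513.
Risk-neutral probability p = (1.0513 − 0.85)/(1.3 − 0.85) = 0.2013/0.4500 = 0.4473
Terminal stock prices: S_uu = 228.2, S_ud = 149.2, S_dd = 97.54
Terminal payoffs (S − K): max(128.2, 0) = 128.2, max(49.17, 0) = 49.17, max(-2.463, 0) = 0
Node u (S = 175.5): V_u = e^(−0.08)·[0.4473·128.1500 + 0.5527·49.1750] = 78.0016
Node d (S = 114.8): V_d = e^(−0.08)·[0.4473·49.1750 + 0.5527·0.0000] = 20.3034
Node 0 (S = 135): V_0 = e^(−0.08)·[0.4473·78.0016 + 0.5527·20.3034] = 42.5649

$42.56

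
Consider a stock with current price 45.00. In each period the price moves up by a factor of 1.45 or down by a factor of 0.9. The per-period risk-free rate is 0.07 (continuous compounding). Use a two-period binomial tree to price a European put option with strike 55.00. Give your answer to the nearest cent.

7.60

Risk-neutral probability p = (e^0.07 − 0.9)/(1.45 − 0.9) = 0.1725/0.5500 = 0.3137
Terminal stock prices: S_uu = 94.61, S_ud = 58.73, S_dd = 36.45
Terminal payoffs (K − S): max(-39.61, 0) = 0, max(-3.725, 0) = 0, max(18.55, 0) = 18.55
Node u (S = 65.25): V_u = e^(−0.07)·[0.3137·0.0000 + 0.6863·0.0000] = 0.0000
Node d (S = 40.5): V_d = e^(−0.07)·[0.3137·0.0000 + 0.6863·18.5500] = 11.8710
Node 0 (S = 45): V_0 = e^(−0.07)·[0.3137·0.0000 + 0.6863·11.8710] = 7.5968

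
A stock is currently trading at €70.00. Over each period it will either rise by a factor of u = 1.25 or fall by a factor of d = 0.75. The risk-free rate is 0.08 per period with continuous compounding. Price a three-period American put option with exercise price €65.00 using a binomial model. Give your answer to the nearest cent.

€4.77

Risk-neutral probability p = (e^0.08 − 0.75)/(1.25 − 0.75) = 0.3333/0.5000 = 0.6666
Terminal stock prices: S_uuu = 136.7, S_uud = 82.03, S_udd = 49.22, S_ddd = 29.53
Terminal payoffs (K − S): max(-71.72, 0) = 0, max(-17.03, 0) = 0, max(15.78, 0) = 15.78, max(35.47, 0) = 35.47
Node uu (S = 109.4): continuation = e^(−0.08)·[0.6666·0.0000 + 0.3334·0.0000] = 0.0000; exercise value = 0.0000 ≤ continuation, so V_uu = 0.0000
Node ud (S = 65.62): continuation = e^(−0.08)·[0.6666·0.0000 + 0.3334·15.7812] = 4.8573; exercise value = 0.0000 ≤ continuation, so V_ud = 4.8573
Node dd (S = 39.38): continuation = e^(−0.08)·[0.6666·15.7812 + 0.3334·35.4688] = 20.6276; exercise value = 25.6250 > continuation, so V_dd = 25.6250 (exercise)
Node u (S = 87.5): continuation = e^(−0.08)·[0.6666·0.0000 + 0.3334·4.8573] = 1.4950; exercise value = 0.0000 ≤ continuation, so V_u = 1.4950
Node d (S = 52.5): continuation = e^(−0.08)·[0.6666·4.8573 + 0.3334·25.6250] = 10.8760; exercise value = 12.5000 > continuation, so V_d = 12.5000 (exercise)
Node 0 (S = 70): continuation = e^(−0.08)·[0.6666·1.4950 + 0.3334·12.5000] = 4.7673; exercise value = 0.0000 ≤ continuation, so V_0 = 4.7673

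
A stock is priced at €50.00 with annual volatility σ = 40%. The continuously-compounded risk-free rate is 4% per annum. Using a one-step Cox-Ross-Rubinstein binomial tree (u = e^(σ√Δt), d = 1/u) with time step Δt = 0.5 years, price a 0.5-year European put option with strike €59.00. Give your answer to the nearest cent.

€11.18

CRR parameters: u = e^(σ√Δt) = e^(0.4·√0.5) = 1.3269, d = 1/u = 0.7536
Per-period rate: rΔt = 0.04·0.5 = 0.02, so R = e^0.02 = 1.0202
Risk-neutral probability p = (e^0.02 − 0.7536)/(1.3269 − 0.7536) = 0.2666/0.5733 = 0.4650
Terminal stock prices: S_u = 66.34, S_d = 37.68
Terminal payoffs (K − S): max(-7.345, 0) = 0, max(21.32, 0) = 21.32
Node 0 (S = 50): V_0 = e^(−0.02)·[0.4650·0.0000 + 0.5350·21.3181] = 11.1794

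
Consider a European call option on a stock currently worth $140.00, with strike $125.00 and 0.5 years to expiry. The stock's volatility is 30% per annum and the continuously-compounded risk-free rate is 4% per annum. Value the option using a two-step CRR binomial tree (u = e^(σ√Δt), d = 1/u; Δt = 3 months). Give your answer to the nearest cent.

CRR parameters: u = e^(σ√Δt) = e^(0.3·√0.25) = 1.1618, d = 1/u = 0.8607
Per-period rate: rΔt = 0.04·0.25 = 0.01, so R = e^0.01 = 1.0101
Risk-neutral probability p = (e^0.01 − 0.8607)/(1.1618 − 0.8607) = 0.1493/0.3011 = 0.4959
Terminal stock prices: S_uu = 189, S_ud = 140, S_dd = 103.7
Terminal payoffs (S − K): max(63.98, 0) = 63.98, max(15, 0) = 15, max(-21.29, 0) = 0
Node u (S = 162.7): V_u = e^(−0.01)·[0.4959·63.9802 + 0.5041·15.0000] = 38.9006
Node d (S = 120.5): V_d = e^(−0.01)·[0.4959·15.0000 + 0.5041·0.0000] = 7.3652
Node 0 (S = 140): V_0 = e^(−0.01)·[0.4959·38.9006 + 0.5041·7.3652] = 22.7761

$22.78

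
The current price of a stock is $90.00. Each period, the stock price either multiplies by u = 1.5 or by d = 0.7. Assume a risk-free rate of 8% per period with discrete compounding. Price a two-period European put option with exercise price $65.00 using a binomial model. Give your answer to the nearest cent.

$4.94

Risk-neutral probability p = (1 + 0.08 − 0.7)/(1.5 − 0.7) = 0.3800/0.8000 = 0.4750
Terminal stock prices: S_uu = 202.5, S_ud = 94.5, S_dd = 44.1
Terminal payoffs (K − S): max(-137.5, 0) = 0, max(-29.5, 0) = 0, max(20.9, 0) = 20.9
Node u (S = 135): V_u = 1/1.08·[0.4750·0.0000 + 0.5250·0.0000] = 0.0000
Node d (S = 63): V_d = 1/1.08·[0.4750·0.0000 + 0.5250·20.9000] = 10.1597
Node 0 (S = 90): V_0 = 1/1.08·[0.4750·0.0000 + 0.5250·10.1597] = 4.9388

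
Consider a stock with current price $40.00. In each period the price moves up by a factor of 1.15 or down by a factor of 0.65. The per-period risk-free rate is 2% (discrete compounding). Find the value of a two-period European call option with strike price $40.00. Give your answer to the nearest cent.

Risk-neutral probability p = (1 + 0.02 − 0.65)/(1.15 − 0.65) = 0.3700/0.5000 = 0.7400
Terminal stock prices: S_uu = 52.9, S_ud = 29.9, S_dd = 16.9
Terminal payoffs (S − K): max(12.9, 0) = 12.9, max(-10.1, 0) = 0, max(-23.1, 0) = 0
Node u (S = 46): V_u = 1/1.02·[0.7400·12.9000 + 0.2600·0.0000] = 9.3588
Node d (S = 26): V_d = 1/1.02·[0.7400·0.0000 + 0.2600·0.0000] = 0.0000
Node 0 (S = 40): V_0 = 1/1.02·[0.7400·9.3588 + 0.2600·0.0000] = 6.7897

$6.79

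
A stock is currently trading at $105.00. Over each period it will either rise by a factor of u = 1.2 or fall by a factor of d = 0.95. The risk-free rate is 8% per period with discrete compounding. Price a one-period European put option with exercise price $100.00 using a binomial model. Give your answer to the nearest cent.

Risk-neutral probability p = (1 + 0.08 − 0.95)/(1.2 − 0.95) = 0.1300/0.2500 = 0.5200
Terminal stock prices: S_u = 126, S_d = 99.75
Terminal payoffs (K − S): max(-26, 0) = 0, max(0.25, 0) = 0.25
Node 0 (S = 105): V_0 = 1/1.08·[0.5200·0.0000 + 0.4800·0.2500] = 0.1111

$0.11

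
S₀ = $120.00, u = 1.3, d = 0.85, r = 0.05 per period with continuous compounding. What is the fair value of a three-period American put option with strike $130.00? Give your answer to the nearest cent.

$16.76

Risk-neutral probability p = (e^0.05 − 0.85)/(1.3 − 0.85) = 0.2013/0.4500 = 0.4473
Terminal stock prices: S_uuu = 263.6, S_uud = 172.4, S_udd = 112.7, S_ddd = 73.69
Terminal payoffs (K − S): max(-133.6, 0) = 0, max(-42.38, 0) = 0, max(17.29, 0) = 17.29, max(56.31, 0) = 56.31
Node uu (S = 202.8): continuation = e^(−0.05)·[0.4473·0.0000 + 0.5527·0.0000] = 0.0000; exercise value = 0.0000 ≤ continuation, so V_uu = 0.0000
Node ud (S = 132.6): continuation = e^(−0.05)·[0.4473·0.0000 + 0.5527·17.2900] = 9.0906; exercise value = 0.0000 ≤ continuation, so V_ud = 9.0906
Node dd (S = 86.7): continuation = e^(−0.05)·[0.4473·17.2900 + 0.5527·56.3050] = 36.9598; exercise value = 43.3000 > continuation, so V_dd = 43.3000 (exercise)
Node u (S = 156): continuation = e^(−0.05)·[0.4473·0.0000 + 0.5527·9.0906] = 4.7796; exercise value = 0.0000 ≤ continuation, so V_u = 4.7796
Node d (S = 102): continuation = e^(−0.05)·[0.4473·9.0906 + 0.5527·43.3000] = 26.6337; exercise value = 28.0000 > continuation, so V_d = 28.0000 (exercise)
Node 0 (S = 120): continuation = e^(−0.05)·[0.4473·4.7796 + 0.5527·28.0000] = 16.7552; exercise value = 10.0000 ≤ continuation, so V_0 = 16.7552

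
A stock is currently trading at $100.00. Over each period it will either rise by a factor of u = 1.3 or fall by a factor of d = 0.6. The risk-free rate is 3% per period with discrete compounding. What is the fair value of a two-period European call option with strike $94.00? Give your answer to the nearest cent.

$26.68

Risk-neutral probability p = (1 + 0.03 − 0.6)/(1.3 − 0.6) = 0.4300/0.7000 = 0.6143
Terminal stock prices: S_uu = 169, S_ud = 78, S_dd = 36
Terminal payoffs (S − K): max(75, 0) = 75, max(-16, 0) = 0, max(-58, 0) = 0
Node u (S = 130): V_u = 1/1.03·[0.6143·75.0000 + 0.3857·0.0000] = 44.7295
Node d (S = 60): V_d = 1/1.03·[0.6143·0.0000 + 0.3857·0.0000] = 0.0000
Node 0 (S = 100): V_0 = 1/1.03·[0.6143·44.7295 + 0.3857·0.0000] = 26.6764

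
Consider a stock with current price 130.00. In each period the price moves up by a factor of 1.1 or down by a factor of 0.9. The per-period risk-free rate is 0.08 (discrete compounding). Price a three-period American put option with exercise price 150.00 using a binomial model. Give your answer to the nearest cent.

Risk-neutral probability p = (1 + 0.08 − 0.9)/(1.1 − 0.9) = 0.1800/0.2000 = 0.9000
Terminal stock prices: S_uuu = 173, S_uud = 141.6, S_udd = 115.8, S_ddd = 94.77
Terminal payoffs (K − S): max(-23.03, 0) = 0, max(8.43, 0) = 8.43, max(34.17, 0) = 34.17, max(55.23, 0) = 55.23
Node uu (S = 157.3): continuation = 1/1.08·[0.9000·0.0000 + 0.1000·8.4300] = 0.7806; exercise value = 0.0000 ≤ continuation, so V_uu = 0.7806
Node ud (S = 128.7): continuation = 1/1.08·[0.9000·8.4300 + 0.1000·34.1700] = 10.1889; exercise value = 21.3000 > continuation, so V_ud = 21.3000 (exercise)
Node dd (S = 105.3): continuation = 1/1.08·[0.9000·34.1700 + 0.1000·55.2300] = 33.5889; exercise value = 44.7000 > continuation, so V_dd = 44.7000 (exercise)
Node u (S = 143): continuation = 1/1.08·[0.9000·0.7806 + 0.1000·21.3000] = 2.6227; exercise value = 7.0000 > continuation, so V_u = 7.0000 (exercise)
Node d (S = 117): continuation = 1/1.08·[0.9000·21.3000 + 0.1000·44.7000] = 21.8889; exercise value = 33.0000 > continuation, so V_d = 33.0000 (exercise)
Node 0 (S = 130): continuation = 1/1.08·[0.9000·7.0000 + 0.1000·33.0000] = 8.8889; exercise value = 20.0000 > continuation, so V_0 = 20.0000 (exercise)

20.00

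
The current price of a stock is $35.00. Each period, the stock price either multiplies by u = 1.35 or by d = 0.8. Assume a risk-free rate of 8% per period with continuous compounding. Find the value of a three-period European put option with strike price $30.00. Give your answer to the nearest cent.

Risk-neutral probability p = (e^0.08 − 0.8)/(1.35 − 0.8) = 0.2833/0.5500 = 0.5151
Terminal stock prices: S_uuu = 86.11, S_uud = 51.03, S_udd = 30.24, S_ddd = 17.92
Terminal payoffs (K − S): max(-56.11, 0) = 0, max(-21.03, 0) = 0, max(-0.24, 0) = 0, max(12.08, 0) = 12.08
Node uu (S = 63.79): V_uu = e^(−0.08)·[0.5151·0.0000 + 0.4849·0.0000] = 0.0000
Node ud (S = 37.8): V_ud = e^(−0.08)·[0.5151·0.0000 + 0.4849·0.0000] = 0.0000
Node dd (S = 22.4): V_dd = e^(−0.08)·[0.5151·0.0000 + 0.4849·12.0800] = 5.4076
Node u (S = 47.25): V_u = e^(−0.08)·[0.5151·0.0000 + 0.4849·0.0000] = 0.0000
Node d (S = 28): V_d = e^(−0.08)·[0.5151·0.0000 + 0.4849·5.4076] = 2.4207
Node 0 (S = 35): V_0 = e^(−0.08)·[0.5151·0.0000 + 0.4849·2.4207] = 1.0836

$1.08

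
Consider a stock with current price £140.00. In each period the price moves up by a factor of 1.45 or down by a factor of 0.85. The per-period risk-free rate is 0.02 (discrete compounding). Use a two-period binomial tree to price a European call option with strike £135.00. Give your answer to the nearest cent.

Risk-neutral probability p = (1 + 0.02 − 0.85)/(1.45 − 0.85) = 0.1700/0.6000 = 0.2833
Terminal stock prices: S_uu = 294.4, S_ud = 172.5, S_dd = 101.1
Terminal payoffs (S − K): max(159.4, 0) = 159.4, max(37.55, 0) = 37.55, max(-33.85, 0) = 0
Node u (S = 203): V_u = 1/1.02·[0.2833·159.3500 + 0.7167·37.5500] = 70.6471
Node d (S = 119): V_d = 1/1.02·[0.2833·37.5500 + 0.7167·0.0000] = 10.4306
Node 0 (S = 140): V_0 = 1/1.02·[0.2833·70.6471 + 0.7167·10.4306] = 26.9528

£26.95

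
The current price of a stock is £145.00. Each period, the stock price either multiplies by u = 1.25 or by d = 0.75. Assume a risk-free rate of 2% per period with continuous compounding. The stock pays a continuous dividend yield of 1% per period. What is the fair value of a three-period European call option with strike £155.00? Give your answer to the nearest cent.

£22.46

Per-period risk-free factor R = e^0.02 = 1.0202; dividend-adjusted growth = e^(0.02−0.01) = 1.0101.
Risk-neutral probability p = (1.0101 − 0.75)/(1.25 − 0.75) = 0.2601/0.5000 = 0.5201
Terminal stock prices: S_uuu = 283.2, S_uud = 169.9, S_udd = 102, S_ddd = 61.17
Terminal payoffs (S − K): max(128.2, 0) = 128.2, max(14.92, 0) = 14.92, max(-53.05, 0) = 0, max(-93.83, 0) = 0
Node uu (S = 226.6): V_uu = e^(−0.02)·[0.5201·128.2031 + 0.4799·14.9219] = 72.3774
Node ud (S = 135.9): V_ud = e^(−0.02)·[0.5201·14.9219 + 0.4799·0.0000] = 7.6072
Node dd (S = 81.56): V_dd = e^(−0.02)·[0.5201·0.0000 + 0.4799·0.0000] = 0.0000
Node u (S = 181.2): V_u = e^(−0.02)·[0.5201·72.3774 + 0.4799·7.6072] = 40.4765
Node d (S = 108.8): V_d = e^(−0.02)·[0.5201·7.6072 + 0.4799·0.0000] = 3.8782
Node 0 (S = 145): V_0 = e^(−0.02)·[0.5201·40.4765 + 0.4799·3.8782] = 22.4593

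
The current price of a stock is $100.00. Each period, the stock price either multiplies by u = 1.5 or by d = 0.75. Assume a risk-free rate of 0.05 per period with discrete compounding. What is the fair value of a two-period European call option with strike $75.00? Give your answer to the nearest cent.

Risk-neutral probability p = (1 + 0.05 − 0.75)/(1.5 − 0.75) = 0.3000/0.7500 = 0.4000
Terminal stock prices: S_uu = 225, S_ud = 112.5, S_dd = 56.25
Terminal payoffs (S − K): max(150, 0) = 150, max(37.5, 0) = 37.5, max(-18.75, 0) = 0
Node u (S = 150): V_u = 1/1.05·[0.4000·150.0000 + 0.6000·37.5000] = 78.5714
Node d (S = 75): V_d = 1/1.05·[0.4000·37.5000 + 0.6000·0.0000] = 14.2857
Node 0 (S = 100): V_0 = 1/1.05·[0.4000·78.5714 + 0.6000·14.2857] = 38.0952

$38.10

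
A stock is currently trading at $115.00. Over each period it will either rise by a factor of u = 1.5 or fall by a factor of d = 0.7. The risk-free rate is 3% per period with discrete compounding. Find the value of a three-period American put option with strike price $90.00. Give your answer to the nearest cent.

Risk-neutral probability p = (1 + 0.03 − 0.7)/(1.5 − 0.7) = 0.3300/0.8000 = 0.4125
Terminal stock prices: S_uuu = 388.1, S_uud = 181.1, S_udd = 84.52, S_ddd = 39.44
Terminal payoffs (K − S): max(-298.1, 0) = 0, max(-91.12, 0) = 0, max(5.475, 0) = 5.475, max(50.56, 0) = 50.56
Node uu (S = 258.8): continuation = 1/1.03·[0.4125·0.0000 + 0.5875·0.0000] = 0.0000; exercise value = 0.0000 ≤ continuation, so V_uu = 0.0000
Node ud (S = 120.7): continuation = 1/1.03·[0.4125·0.0000 + 0.5875·5.4750] = 3.1229; exercise value = 0.0000 ≤ continuation, so V_ud = 3.1229
Node dd (S = 56.35): continuation = 1/1.03·[0.4125·5.4750 + 0.5875·50.5550] = 31.0286; exercise value = 33.6500 > continuation, so V_dd = 33.6500 (exercise)
Node u (S = 172.5): continuation = 1/1.03·[0.4125·0.0000 + 0.5875·3.1229] = 1.7813; exercise value = 0.0000 ≤ continuation, so V_u = 1.7813
Node d (S = 80.5): continuation = 1/1.03·[0.4125·3.1229 + 0.5875·33.6500] = 20.4442; exercise value = 9.5000 ≤ continuation, so V_d = 20.4442
Node 0 (S = 115): continuation = 1/1.03·[0.4125·1.7813 + 0.5875·20.4442] = 12.3745; exercise value = 0.0000 ≤ continuation, so V_0 = 12.3745

$12.37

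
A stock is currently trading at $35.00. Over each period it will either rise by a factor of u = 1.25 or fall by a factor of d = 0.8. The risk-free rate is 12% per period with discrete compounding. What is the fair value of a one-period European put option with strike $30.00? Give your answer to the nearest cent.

Risk-neutral probability p = (1 + 0.12 − 0.8)/(1.25 − 0.8) = 0.3200/0.4500 = 0.7111
Terminal stock prices: S_u = 43.75, S_d = 28
Terminal payoffs (K − S): max(-13.75, 0) = 0, max(2, 0) = 2
Node 0 (S = 35): V_0 = 1/1.12·[0.7111·0.0000 + 0.2889·2.0000] = 0.5159

$0.52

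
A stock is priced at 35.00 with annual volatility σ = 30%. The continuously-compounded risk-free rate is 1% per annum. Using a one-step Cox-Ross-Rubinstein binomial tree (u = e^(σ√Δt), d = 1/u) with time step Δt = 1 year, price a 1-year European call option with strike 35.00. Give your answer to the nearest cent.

5.36

CRR parameters: u = e^(σ√Δt) = e^(0.3·√1) = 1.3499, d = 1/u = 0.7408
Per-period rate: rΔt = 0.01·1 = 0.01, so R = e^0.01 = 1.0101
Risk-neutral probability p = (e^0.01 − 0.7408)/(1.3499 − 0.7408) = 0.2692/0.6090 = 0.4421
Terminal stock prices: S_u = 47.25, S_d = 25.93
Terminal payoffs (S − K): max(12.25, 0) = 12.25, max(-9.071, 0) = 0
Node 0 (S = 35): V_0 = e^(−0.01)·[0.4421·12.2451 + 0.5579·0.0000] = 5.3592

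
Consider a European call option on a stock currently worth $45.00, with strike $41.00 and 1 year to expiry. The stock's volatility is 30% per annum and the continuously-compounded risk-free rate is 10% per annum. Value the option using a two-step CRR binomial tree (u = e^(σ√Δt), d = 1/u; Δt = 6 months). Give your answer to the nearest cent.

$9.86

CRR parameters: u = e^(σ√Δt) = e^(0.3·√0.5) = 1.2363, d = 1/u = 0.8089
Per-period rate: rΔt = 0.1·0.5 = 0.05, so R = e^0.05 = 1.0513
Risk-neutral probability p = (e^0.05 − 0.8089)/(1.2363 − 0.8089) = 0.2424/0.4275 = 0.5671
Terminal stock prices: S_uu = 68.78, S_ud = 45, S_dd = 29.44
Terminal payoffs (S − K): max(27.78, 0) = 27.78, max(4, 0) = 4, max(-11.56, 0) = 0
Node u (S = 55.63): V_u = e^(−0.05)·[0.5671·27.7809 + 0.4329·4.0000] = 16.6336
Node d (S = 36.4): V_d = e^(−0.05)·[0.5671·4.0000 + 0.4329·0.0000] = 2.1578
Node 0 (S = 45): V_0 = e^(−0.05)·[0.5671·16.6336 + 0.4329·2.1578] = 9.8616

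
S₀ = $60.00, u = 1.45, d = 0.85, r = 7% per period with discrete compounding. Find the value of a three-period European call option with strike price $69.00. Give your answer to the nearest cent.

$12.56

Risk-neutral probability p = (1 + 0.07 − 0.85)/(1.45 − 0.85) = 0.2200/0.6000 = 0.3667
Terminal stock prices: S_uuu = 182.9, S_uud = 107.2, S_udd = 62.86, S_ddd = 36.85
Terminal payoffs (S − K): max(113.9, 0) = 113.9, max(38.23, 0) = 38.23, max(-6.143, 0) = 0, max(-32.15, 0) = 0
Node uu (S = 126.2): V_uu = 1/1.07·[0.3667·113.9175 + 0.6333·38.2275] = 61.6640
Node ud (S = 73.95): V_ud = 1/1.07·[0.3667·38.2275 + 0.6333·0.0000] = 13.0998
Node dd (S = 43.35): V_dd = 1/1.07·[0.3667·0.0000 + 0.6333·0.0000] = 0.0000
Node u (S = 87): V_u = 1/1.07·[0.3667·61.6640 + 0.6333·13.0998] = 28.8847
Node d (S = 51): V_d = 1/1.07·[0.3667·13.0998 + 0.6333·0.0000] = 4.4890
Node 0 (S = 60): V_0 = 1/1.07·[0.3667·28.8847 + 0.6333·4.4890] = 12.5552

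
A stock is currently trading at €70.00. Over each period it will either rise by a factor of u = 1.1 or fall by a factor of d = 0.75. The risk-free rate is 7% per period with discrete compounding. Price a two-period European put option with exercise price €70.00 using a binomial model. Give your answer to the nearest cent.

Risk-neutral probability p = (1 + 0.07 − 0.75)/(1.1 − 0.75) = 0.3200/0.3500 = 0.9143
Terminal stock prices: S_uu = 84.7, S_ud = 57.75, S_dd = 39.38
Terminal payoffs (K − S): max(-14.7, 0) = 0, max(12.25, 0) = 12.25, max(30.62, 0) = 30.62
Node u (S = 77): V_u = 1/1.07·[0.9143·0.0000 + 0.0857·12.2500] = 0.9813
Node d (S = 52.5): V_d = 1/1.07·[0.9143·12.2500 + 0.0857·30.6250] = 12.9206
Node 0 (S = 70): V_0 = 1/1.07·[0.9143·0.9813 + 0.0857·12.9206] = 1.8735

€1.87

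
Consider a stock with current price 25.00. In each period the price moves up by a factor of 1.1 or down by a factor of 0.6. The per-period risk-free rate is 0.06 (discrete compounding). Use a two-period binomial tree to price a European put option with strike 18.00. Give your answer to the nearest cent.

0.25

Risk-neutral probability p = (1 + 0.06 − 0.6)/(1.1 − 0.6) = 0.4600/0.5000 = 0.9200
Terminal stock prices: S_uu = 30.25, S_ud = 16.5, S_dd = 9
Terminal payoffs (K − S): max(-12.25, 0) = 0, max(1.5, 0) = 1.5, max(9, 0) = 9
Node u (S = 27.5): V_u = 1/1.06·[0.9200·0.0000 + 0.0800·1.5000] = 0.1132
Node d (S = 15): V_d = 1/1.06·[0.9200·1.5000 + 0.0800·9.0000] = 1.9811
Node 0 (S = 25): V_0 = 1/1.06·[0.9200·0.1132 + 0.0800·1.9811] = 0.2478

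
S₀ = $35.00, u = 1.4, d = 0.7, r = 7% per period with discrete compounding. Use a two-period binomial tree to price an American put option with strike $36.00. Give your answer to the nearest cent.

Risk-neutral probability p = (1 + 0.07 − 0.7)/(1.4 − 0.7) = 0.3700/0.7000 = 0.5286
Terminal stock prices: S_uu = 68.6, S_ud = 34.3, S_dd = 17.15
Terminal payoffs (K − S): max(-32.6, 0) = 0, max(1.7, 0) = 1.7, max(18.85, 0) = 18.85
Node u (S = 49): continuation = 1/1.07·[0.5286·0.0000 + 0.4714·1.7000] = 0.7490; exercise value = 0.0000 ≤ continuation, so V_u = 0.7490
Node d (S = 24.5): continuation = 1/1.07·[0.5286·1.7000 + 0.4714·18.8500] = 9.1449; exercise value = 11.5000 > continuation, so V_d = 11.5000 (exercise)
Node 0 (S = 35): continuation = 1/1.07·[0.5286·0.7490 + 0.4714·11.5000] = 5.4368; exercise value = 1.0000 ≤ continuation, so V_0 = 5.4368

$5.44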